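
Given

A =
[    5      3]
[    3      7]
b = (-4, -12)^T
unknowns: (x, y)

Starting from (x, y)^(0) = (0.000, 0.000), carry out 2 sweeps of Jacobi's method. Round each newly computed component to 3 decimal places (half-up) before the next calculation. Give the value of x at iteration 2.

Iteration 1:
  x = (-4 - (3)·0.000) / (5) = -0.800
  y = (-12 - (3)·0.000) / (7) = -1.714
Iteration 2:
  x = (-4 - (3)·-1.714) / (5) = 0.228
  y = (-12 - (3)·-0.800) / (7) = -1.371

0.228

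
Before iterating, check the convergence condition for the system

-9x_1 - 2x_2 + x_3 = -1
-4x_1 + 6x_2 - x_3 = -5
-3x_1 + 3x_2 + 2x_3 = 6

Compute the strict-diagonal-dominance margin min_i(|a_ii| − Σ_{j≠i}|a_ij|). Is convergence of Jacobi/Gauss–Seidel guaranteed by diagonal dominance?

row 1: |-9| − (2+1) = 6
row 2: |6| − (4+1) = 1
row 3: |2| − (3+3) = -4
minimum over rows = -4 → not strictly diagonally dominant

-4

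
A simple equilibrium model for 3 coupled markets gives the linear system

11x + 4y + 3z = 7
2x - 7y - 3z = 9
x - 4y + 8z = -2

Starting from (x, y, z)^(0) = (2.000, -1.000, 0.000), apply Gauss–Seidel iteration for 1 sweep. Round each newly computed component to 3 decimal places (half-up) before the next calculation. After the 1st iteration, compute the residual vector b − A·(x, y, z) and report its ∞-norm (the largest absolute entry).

Iteration 1:
  x = (7 - (4)·-1.000 - (3)·0.000) / (11) = 1.000
  y = (9 - (2)·1.000 - (-3)·0.000) / (-7) = -1.000
  z = (-2 - (1)·1.000 - (-4)·-1.000) / (8) = -0.875
Residual b − A·x = (2.625, -2.625, 0.000); ∞-norm = 2.625

2.625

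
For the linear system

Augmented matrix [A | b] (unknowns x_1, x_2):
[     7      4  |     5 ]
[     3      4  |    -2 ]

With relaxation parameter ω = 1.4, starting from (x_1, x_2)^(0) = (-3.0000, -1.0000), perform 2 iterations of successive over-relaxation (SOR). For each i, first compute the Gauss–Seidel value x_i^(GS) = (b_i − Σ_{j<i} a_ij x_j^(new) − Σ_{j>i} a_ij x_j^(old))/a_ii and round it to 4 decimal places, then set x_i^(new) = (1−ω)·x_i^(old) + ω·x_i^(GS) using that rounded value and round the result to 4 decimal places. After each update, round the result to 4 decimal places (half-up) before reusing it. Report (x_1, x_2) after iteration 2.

Iteration 1:
  x_1: GS value = (5 - (4)·-1.0000) / (7) = 1.2857;  x_1 ← (1−ω)·-3.0000 + ω·1.2857 = 3.0000
  x_2: GS value = (-2 - (3)·3.0000) / (4) = -2.7500;  x_2 ← (1−ω)·-1.0000 + ω·-2.7500 = -3.4500
Iteration 2:
  x_1: GS value = (5 - (4)·-3.4500) / (7) = 2.6857;  x_1 ← (1−ω)·3.0000 + ω·2.6857 = 2.5600
  x_2: GS value = (-2 - (3)·2.5600) / (4) = -2.4200;  x_2 ← (1−ω)·-3.4500 + ω·-2.4200 = -2.0080

(2.5600, -2.0080)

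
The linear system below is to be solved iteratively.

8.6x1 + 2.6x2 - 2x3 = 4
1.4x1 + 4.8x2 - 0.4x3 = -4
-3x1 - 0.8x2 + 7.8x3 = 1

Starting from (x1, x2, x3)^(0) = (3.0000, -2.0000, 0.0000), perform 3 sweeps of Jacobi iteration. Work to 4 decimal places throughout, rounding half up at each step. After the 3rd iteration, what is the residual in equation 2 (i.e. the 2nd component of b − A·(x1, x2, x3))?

Iteration 1:
  x1 = (4 - (2.6)·-2.0000 - (-2)·0.0000) / (8.6) = 1.0698
  x2 = (-4 - (1.4)·3.0000 - (-0.4)·0.0000) / (4.8) = -1.7083
  x3 = (1 - (-3)·3.0000 - (-0.8)·-2.0000) / (7.8) = 1.0769
Iteration 2:
  x1 = (4 - (2.6)·-1.7083 - (-2)·1.0769) / (8.6) = 1.2320
  x2 = (-4 - (1.4)·1.0698 - (-0.4)·1.0769) / (4.8) = -1.0556
  x3 = (1 - (-3)·1.0698 - (-0.8)·-1.7083) / (7.8) = 0.3645
Iteration 3:
  x1 = (4 - (2.6)·-1.0556 - (-2)·0.3645) / (8.6) = 0.8690
  x2 = (-4 - (1.4)·1.2320 - (-0.4)·0.3645) / (4.8) = -1.1623
  x3 = (1 - (-3)·1.2320 - (-0.8)·-1.0556) / (7.8) = 0.4938
Residual b − A·x = (0.5362, 0.5600, -1.1745)

0.5600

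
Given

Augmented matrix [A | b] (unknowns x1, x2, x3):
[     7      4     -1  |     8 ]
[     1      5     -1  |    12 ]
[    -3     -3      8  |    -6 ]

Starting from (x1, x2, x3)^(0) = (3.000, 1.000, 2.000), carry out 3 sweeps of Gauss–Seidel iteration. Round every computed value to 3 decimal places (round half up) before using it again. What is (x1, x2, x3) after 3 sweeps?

Iteration 1:
  x1 = (8 - (4)·1.000 - (-1)·2.000) / (7) = 0.857
  x2 = (12 - (1)·0.857 - (-1)·2.000) / (5) = 2.629
  x3 = (-6 - (-3)·0.857 - (-3)·2.629) / (8) = 0.557
Iteration 2:
  x1 = (8 - (4)·2.629 - (-1)·0.557) / (7) = -0.280
  x2 = (12 - (1)·-0.280 - (-1)·0.557) / (5) = 2.567
  x3 = (-6 - (-3)·-0.280 - (-3)·2.567) / (8) = 0.108
Iteration 3:
  x1 = (8 - (4)·2.567 - (-1)·0.108) / (7) = -0.309
  x2 = (12 - (1)·-0.309 - (-1)·0.108) / (5) = 2.483
  x3 = (-6 - (-3)·-0.309 - (-3)·2.483) / (8) = 0.065

(-0.309, 2.483, 0.065)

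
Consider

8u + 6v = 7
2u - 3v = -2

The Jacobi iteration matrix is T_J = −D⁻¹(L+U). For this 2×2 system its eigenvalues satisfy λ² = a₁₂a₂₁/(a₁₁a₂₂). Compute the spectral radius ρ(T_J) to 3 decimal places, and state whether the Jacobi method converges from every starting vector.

0.707

a₁₂a₂₁/(a₁₁a₂₂) = (6)·(2) / ((8)·(-3)) = -0.500000
ρ = √|-0.500000| = √0.500000 = 0.707
ρ < 1, so Jacobi converges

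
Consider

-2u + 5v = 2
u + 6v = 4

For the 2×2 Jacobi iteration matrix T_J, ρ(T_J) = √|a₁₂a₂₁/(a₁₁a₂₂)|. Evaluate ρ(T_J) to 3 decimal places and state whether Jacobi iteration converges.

0.645

a₁₂a₂₁/(a₁₁a₂₂) = (5)·(1) / ((-2)·(6)) = -0.416667
ρ = √|-0.416667| = √0.416667 = 0.645
ρ < 1, so Jacobi converges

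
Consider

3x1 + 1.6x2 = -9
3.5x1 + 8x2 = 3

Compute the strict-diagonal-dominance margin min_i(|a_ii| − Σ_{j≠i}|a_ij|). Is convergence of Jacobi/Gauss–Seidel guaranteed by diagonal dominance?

1.4

row 1: |3| − (1.6) = 1.4
row 2: |8| − (3.5) = 4.5
minimum over rows = 1.4 → strictly diagonally dominant (convergence guaranteed)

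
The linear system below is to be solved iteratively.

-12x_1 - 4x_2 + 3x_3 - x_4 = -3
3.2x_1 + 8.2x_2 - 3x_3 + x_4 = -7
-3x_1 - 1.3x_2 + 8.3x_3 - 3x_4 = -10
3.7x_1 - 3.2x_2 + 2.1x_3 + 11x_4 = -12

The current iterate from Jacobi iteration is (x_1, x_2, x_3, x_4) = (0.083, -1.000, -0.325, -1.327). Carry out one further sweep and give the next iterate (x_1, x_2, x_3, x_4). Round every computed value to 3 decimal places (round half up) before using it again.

One sweep:
  x_1 = (-3 - (-4)·-1.000 - (3)·-0.325 - (-1)·-1.327) / (-12) = 0.613
  x_2 = (-7 - (3.2)·0.083 - (-3)·-0.325 - (1)·-1.327) / (8.2) = -0.843
  x_3 = (-10 - (-3)·0.083 - (-1.3)·-1.000 - (-3)·-1.327) / (8.3) = -1.811
  x_4 = (-12 - (3.7)·0.083 - (-3.2)·-1.000 - (2.1)·-0.325) / (11) = -1.348

(0.613, -0.843, -1.811, -1.348)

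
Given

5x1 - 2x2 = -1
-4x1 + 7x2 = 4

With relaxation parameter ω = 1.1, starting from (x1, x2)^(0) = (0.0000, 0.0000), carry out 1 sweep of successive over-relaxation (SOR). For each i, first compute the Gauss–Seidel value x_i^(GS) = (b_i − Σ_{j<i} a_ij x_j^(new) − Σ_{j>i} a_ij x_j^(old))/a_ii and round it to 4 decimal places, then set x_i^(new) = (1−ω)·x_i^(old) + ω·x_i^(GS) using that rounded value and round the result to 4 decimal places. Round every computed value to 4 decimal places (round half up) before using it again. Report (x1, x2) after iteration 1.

(-0.2200, 0.4903)

Iteration 1:
  x1: GS value = (-1 - (-2)·0.0000) / (5) = -0.2000;  x1 ← (1−ω)·0.0000 + ω·-0.2000 = -0.2200
  x2: GS value = (4 - (-4)·-0.2200) / (7) = 0.4457;  x2 ← (1−ω)·0.0000 + ω·0.4457 = 0.4903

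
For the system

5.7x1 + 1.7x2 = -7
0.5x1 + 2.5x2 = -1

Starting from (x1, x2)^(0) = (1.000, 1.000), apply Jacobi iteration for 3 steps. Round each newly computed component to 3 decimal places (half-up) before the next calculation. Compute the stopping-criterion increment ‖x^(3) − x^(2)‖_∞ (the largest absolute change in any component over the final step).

Iteration 1:
  x1 = (-7 - (1.7)·1.000) / (5.7) = -1.526
  x2 = (-1 - (0.5)·1.000) / (2.5) = -0.600
Iteration 2:
  x1 = (-7 - (1.7)·-0.600) / (5.7) = -1.049
  x2 = (-1 - (0.5)·-1.526) / (2.5) = -0.095
Iteration 3:
  x1 = (-7 - (1.7)·-0.095) / (5.7) = -1.200
  x2 = (-1 - (0.5)·-1.049) / (2.5) = -0.190
Change: (-0.151, -0.095) → max |·| = 0.151

0.151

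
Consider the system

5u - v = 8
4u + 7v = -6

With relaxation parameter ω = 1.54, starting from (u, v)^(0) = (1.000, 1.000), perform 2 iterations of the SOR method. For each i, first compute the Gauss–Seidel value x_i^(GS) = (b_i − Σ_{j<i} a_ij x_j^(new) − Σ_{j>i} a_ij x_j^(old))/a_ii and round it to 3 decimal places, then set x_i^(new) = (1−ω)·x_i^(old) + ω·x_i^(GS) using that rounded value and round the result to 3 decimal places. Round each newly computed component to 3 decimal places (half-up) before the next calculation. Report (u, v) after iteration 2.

(0.081, 0.675)

Iteration 1:
  u: GS value = (8 - (-1)·1.000) / (5) = 1.800;  u ← (1−ω)·1.000 + ω·1.800 = 2.232
  v: GS value = (-6 - (4)·2.232) / (7) = -2.133;  v ← (1−ω)·1.000 + ω·-2.133 = -3.825
Iteration 2:
  u: GS value = (8 - (-1)·-3.825) / (5) = 0.835;  u ← (1−ω)·2.232 + ω·0.835 = 0.081
  v: GS value = (-6 - (4)·0.081) / (7) = -0.903;  v ← (1−ω)·-3.825 + ω·-0.903 = 0.675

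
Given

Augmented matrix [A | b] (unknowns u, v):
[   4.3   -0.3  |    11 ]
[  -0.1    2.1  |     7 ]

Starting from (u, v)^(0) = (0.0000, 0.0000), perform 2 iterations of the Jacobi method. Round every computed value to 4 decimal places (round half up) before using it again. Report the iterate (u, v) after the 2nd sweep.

Iteration 1:
  u = (11 - (-0.3)·0.0000) / (4.3) = 2.5581
  v = (7 - (-0.1)·0.0000) / (2.1) = 3.3333
Iteration 2:
  u = (11 - (-0.3)·3.3333) / (4.3) = 2.7907
  v = (7 - (-0.1)·2.5581) / (2.1) = 3.4551

(2.7907, 3.4551)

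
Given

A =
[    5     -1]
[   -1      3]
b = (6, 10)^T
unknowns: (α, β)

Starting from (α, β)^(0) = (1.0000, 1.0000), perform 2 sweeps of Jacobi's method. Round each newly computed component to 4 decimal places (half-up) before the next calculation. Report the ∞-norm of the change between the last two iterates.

0.5333

Iteration 1:
  α = (6 - (-1)·1.0000) / (5) = 1.4000
  β = (10 - (-1)·1.0000) / (3) = 3.6667
Iteration 2:
  α = (6 - (-1)·3.6667) / (5) = 1.9333
  β = (10 - (-1)·1.4000) / (3) = 3.8000
Change: (0.5333, 0.1333) → max |·| = 0.5333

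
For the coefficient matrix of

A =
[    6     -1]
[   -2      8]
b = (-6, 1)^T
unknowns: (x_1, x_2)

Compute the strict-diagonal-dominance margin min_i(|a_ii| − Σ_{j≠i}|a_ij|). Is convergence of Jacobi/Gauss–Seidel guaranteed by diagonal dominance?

5

row 1: |6| − (1) = 5
row 2: |8| − (2) = 6
minimum over rows = 5 → strictly diagonally dominant (convergence guaranteed)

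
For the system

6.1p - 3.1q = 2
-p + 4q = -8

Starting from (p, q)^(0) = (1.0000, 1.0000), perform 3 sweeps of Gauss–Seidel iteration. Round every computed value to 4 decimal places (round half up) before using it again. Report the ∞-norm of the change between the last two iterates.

0.1802

Iteration 1:
  p = (2 - (-3.1)·1.0000) / (6.1) = 0.8361
  q = (-8 - (-1)·0.8361) / (4) = -1.7910
Iteration 2:
  p = (2 - (-3.1)·-1.7910) / (6.1) = -0.5823
  q = (-8 - (-1)·-0.5823) / (4) = -2.1456
Iteration 3:
  p = (2 - (-3.1)·-2.1456) / (6.1) = -0.7625
  q = (-8 - (-1)·-0.7625) / (4) = -2.1906
Change: (-0.1802, -0.0450) → max |·| = 0.1802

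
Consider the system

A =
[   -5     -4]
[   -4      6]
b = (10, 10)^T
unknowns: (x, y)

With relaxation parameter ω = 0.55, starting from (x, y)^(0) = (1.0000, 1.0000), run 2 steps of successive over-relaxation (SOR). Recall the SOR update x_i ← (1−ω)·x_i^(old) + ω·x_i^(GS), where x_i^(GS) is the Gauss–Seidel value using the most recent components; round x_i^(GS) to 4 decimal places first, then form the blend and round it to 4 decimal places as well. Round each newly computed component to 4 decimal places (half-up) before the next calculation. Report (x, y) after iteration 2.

Iteration 1:
  x: GS value = (10 - (-4)·1.0000) / (-5) = -2.8000;  x ← (1−ω)·1.0000 + ω·-2.8000 = -1.0900
  y: GS value = (10 - (-4)·-1.0900) / (6) = 0.9400;  y ← (1−ω)·1.0000 + ω·0.9400 = 0.9670
Iteration 2:
  x: GS value = (10 - (-4)·0.9670) / (-5) = -2.7736;  x ← (1−ω)·-1.0900 + ω·-2.7736 = -2.0160
  y: GS value = (10 - (-4)·-2.0160) / (6) = 0.3227;  y ← (1−ω)·0.9670 + ω·0.3227 = 0.6126

(-2.0160, 0.6126)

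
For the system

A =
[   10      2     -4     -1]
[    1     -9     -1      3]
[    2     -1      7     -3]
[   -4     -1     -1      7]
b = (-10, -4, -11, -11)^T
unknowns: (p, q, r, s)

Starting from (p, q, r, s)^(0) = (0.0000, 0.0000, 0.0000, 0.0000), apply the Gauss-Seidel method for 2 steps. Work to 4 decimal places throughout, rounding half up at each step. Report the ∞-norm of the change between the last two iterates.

0.8494

Iteration 1:
  p = (-10 - (2)·0.0000 - (-4)·0.0000 - (-1)·0.0000) / (10) = -1.0000
  q = (-4 - (1)·-1.0000 - (-1)·0.0000 - (3)·0.0000) / (-9) = 0.3333
  r = (-11 - (2)·-1.0000 - (-1)·0.3333 - (-3)·0.0000) / (7) = -1.2381
  s = (-11 - (-4)·-1.0000 - (-1)·0.3333 - (-1)·-1.2381) / (7) = -2.2721
Iteration 2:
  p = (-10 - (2)·0.3333 - (-4)·-1.2381 - (-1)·-2.2721) / (10) = -1.7891
  q = (-4 - (1)·-1.7891 - (-1)·-1.2381 - (3)·-2.2721) / (-9) = -0.3741
  r = (-11 - (2)·-1.7891 - (-1)·-0.3741 - (-3)·-2.2721) / (7) = -2.0875
  s = (-11 - (-4)·-1.7891 - (-1)·-0.3741 - (-1)·-2.0875) / (7) = -2.9454
Change: (-0.7891, -0.7074, -0.8494, -0.6733) → max |·| = 0.8494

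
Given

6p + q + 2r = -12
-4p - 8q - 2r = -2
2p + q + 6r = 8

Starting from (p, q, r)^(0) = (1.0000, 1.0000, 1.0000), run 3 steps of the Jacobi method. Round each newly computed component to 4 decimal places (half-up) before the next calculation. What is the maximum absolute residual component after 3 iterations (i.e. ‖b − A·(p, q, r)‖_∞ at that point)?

3.8846

Iteration 1:
  p = (-12 - (1)·1.0000 - (2)·1.0000) / (6) = -2.5000
  q = (-2 - (-4)·1.0000 - (-2)·1.0000) / (-8) = -0.5000
  r = (8 - (2)·1.0000 - (1)·1.0000) / (6) = 0.8333
Iteration 2:
  p = (-12 - (1)·-0.5000 - (2)·0.8333) / (6) = -2.1944
  q = (-2 - (-4)·-2.5000 - (-2)·0.8333) / (-8) = 1.2917
  r = (8 - (2)·-2.5000 - (1)·-0.5000) / (6) = 2.2500
Iteration 3:
  p = (-12 - (1)·1.2917 - (2)·2.2500) / (6) = -2.9653
  q = (-2 - (-4)·-2.1944 - (-2)·2.2500) / (-8) = 0.7847
  r = (8 - (2)·-2.1944 - (1)·1.2917) / (6) = 1.8495
Residual b − A·x = (1.3081, -3.8846, 2.0489); ∞-norm = 3.8846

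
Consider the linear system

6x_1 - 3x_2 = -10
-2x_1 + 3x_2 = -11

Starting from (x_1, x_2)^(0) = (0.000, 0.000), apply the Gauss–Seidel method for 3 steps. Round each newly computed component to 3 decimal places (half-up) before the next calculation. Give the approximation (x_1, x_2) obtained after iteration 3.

Iteration 1:
  x_1 = (-10 - (-3)·0.000) / (6) = -1.667
  x_2 = (-11 - (-2)·-1.667) / (3) = -4.778
Iteration 2:
  x_1 = (-10 - (-3)·-4.778) / (6) = -4.056
  x_2 = (-11 - (-2)·-4.056) / (3) = -6.371
Iteration 3:
  x_1 = (-10 - (-3)·-6.371) / (6) = -4.852
  x_2 = (-11 - (-2)·-4.852) / (3) = -6.901

(-4.852, -6.901)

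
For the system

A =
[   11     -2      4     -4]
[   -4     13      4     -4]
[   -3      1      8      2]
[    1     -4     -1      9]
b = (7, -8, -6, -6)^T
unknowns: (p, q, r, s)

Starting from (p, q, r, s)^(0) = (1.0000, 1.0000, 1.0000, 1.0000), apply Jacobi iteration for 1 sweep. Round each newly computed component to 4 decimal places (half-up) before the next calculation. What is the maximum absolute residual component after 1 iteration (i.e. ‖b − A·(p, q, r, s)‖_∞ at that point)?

6.7992

Iteration 1:
  p = (7 - (-2)·1.0000 - (4)·1.0000 - (-4)·1.0000) / (11) = 0.8182
  q = (-8 - (-4)·1.0000 - (4)·1.0000 - (-4)·1.0000) / (13) = -0.3077
  r = (-6 - (-3)·1.0000 - (1)·1.0000 - (2)·1.0000) / (8) = -0.7500
  s = (-6 - (1)·1.0000 - (-4)·1.0000 - (-1)·1.0000) / (9) = -0.2222
Residual b − A·x = (-0.5044, 1.3841, 3.2067, -6.7992); ∞-norm = 6.7992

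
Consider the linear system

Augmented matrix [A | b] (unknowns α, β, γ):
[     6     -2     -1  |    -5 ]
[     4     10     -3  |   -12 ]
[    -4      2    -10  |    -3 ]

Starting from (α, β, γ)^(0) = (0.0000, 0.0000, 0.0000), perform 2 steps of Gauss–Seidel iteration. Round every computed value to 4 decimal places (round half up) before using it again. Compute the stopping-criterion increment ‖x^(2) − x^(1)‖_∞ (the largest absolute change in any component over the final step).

0.2229

Iteration 1:
  α = (-5 - (-2)·0.0000 - (-1)·0.0000) / (6) = -0.8333
  β = (-12 - (4)·-0.8333 - (-3)·0.0000) / (10) = -0.8667
  γ = (-3 - (-4)·-0.8333 - (2)·-0.8667) / (-10) = 0.4600
Iteration 2:
  α = (-5 - (-2)·-0.8667 - (-1)·0.4600) / (6) = -1.0456
  β = (-12 - (4)·-1.0456 - (-3)·0.4600) / (10) = -0.6438
  γ = (-3 - (-4)·-1.0456 - (2)·-0.6438) / (-10) = 0.5895
Change: (-0.2123, 0.2229, 0.1295) → max |·| = 0.2229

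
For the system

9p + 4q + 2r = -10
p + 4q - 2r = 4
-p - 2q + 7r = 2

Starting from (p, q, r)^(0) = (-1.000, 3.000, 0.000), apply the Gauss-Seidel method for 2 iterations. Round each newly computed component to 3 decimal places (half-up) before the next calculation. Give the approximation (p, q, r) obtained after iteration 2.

Iteration 1:
  p = (-10 - (4)·3.000 - (2)·0.000) / (9) = -2.444
  q = (4 - (1)·-2.444 - (-2)·0.000) / (4) = 1.611
  r = (2 - (-1)·-2.444 - (-2)·1.611) / (7) = 0.397
Iteration 2:
  p = (-10 - (4)·1.611 - (2)·0.397) / (9) = -1.915
  q = (4 - (1)·-1.915 - (-2)·0.397) / (4) = 1.677
  r = (2 - (-1)·-1.915 - (-2)·1.677) / (7) = 0.491

(-1.915, 1.677, 0.491)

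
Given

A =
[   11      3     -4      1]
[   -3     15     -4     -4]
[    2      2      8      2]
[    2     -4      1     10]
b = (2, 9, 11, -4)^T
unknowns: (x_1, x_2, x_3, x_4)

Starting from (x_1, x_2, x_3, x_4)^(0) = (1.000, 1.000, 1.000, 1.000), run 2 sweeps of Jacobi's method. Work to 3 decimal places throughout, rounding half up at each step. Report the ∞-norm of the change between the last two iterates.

Iteration 1:
  x_1 = (2 - (3)·1.000 - (-4)·1.000 - (1)·1.000) / (11) = 0.182
  x_2 = (9 - (-3)·1.000 - (-4)·1.000 - (-4)·1.000) / (15) = 1.333
  x_3 = (11 - (2)·1.000 - (2)·1.000 - (2)·1.000) / (8) = 0.625
  x_4 = (-4 - (2)·1.000 - (-4)·1.000 - (1)·1.000) / (10) = -0.300
Iteration 2:
  x_1 = (2 - (3)·1.333 - (-4)·0.625 - (1)·-0.300) / (11) = 0.073
  x_2 = (9 - (-3)·0.182 - (-4)·0.625 - (-4)·-0.300) / (15) = 0.723
  x_3 = (11 - (2)·0.182 - (2)·1.333 - (2)·-0.300) / (8) = 1.071
  x_4 = (-4 - (2)·0.182 - (-4)·1.333 - (1)·0.625) / (10) = 0.034
Change: (-0.109, -0.610, 0.446, 0.334) → max |·| = 0.610

0.610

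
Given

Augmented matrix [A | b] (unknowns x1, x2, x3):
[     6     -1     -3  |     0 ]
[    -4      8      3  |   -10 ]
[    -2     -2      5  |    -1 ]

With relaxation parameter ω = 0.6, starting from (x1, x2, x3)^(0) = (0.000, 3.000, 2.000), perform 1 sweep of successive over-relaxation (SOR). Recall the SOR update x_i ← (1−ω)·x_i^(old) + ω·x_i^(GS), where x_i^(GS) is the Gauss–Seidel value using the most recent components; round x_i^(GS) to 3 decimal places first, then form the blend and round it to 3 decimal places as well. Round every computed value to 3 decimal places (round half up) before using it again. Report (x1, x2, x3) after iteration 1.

(0.900, 0.270, 0.961)

Iteration 1:
  x1: GS value = (0 - (-1)·3.000 - (-3)·2.000) / (6) = 1.500;  x1 ← (1−ω)·0.000 + ω·1.500 = 0.900
  x2: GS value = (-10 - (-4)·0.900 - (3)·2.000) / (8) = -1.550;  x2 ← (1−ω)·3.000 + ω·-1.550 = 0.270
  x3: GS value = (-1 - (-2)·0.900 - (-2)·0.270) / (5) = 0.268;  x3 ← (1−ω)·2.000 + ω·0.268 = 0.961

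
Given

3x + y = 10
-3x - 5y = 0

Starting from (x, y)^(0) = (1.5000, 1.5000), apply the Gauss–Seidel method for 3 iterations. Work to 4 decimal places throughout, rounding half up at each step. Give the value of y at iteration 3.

Iteration 1:
  x = (10 - (1)·1.5000) / (3) = 2.8333
  y = (0 - (-3)·2.8333) / (-5) = -1.7000
Iteration 2:
  x = (10 - (1)·-1.7000) / (3) = 3.9000
  y = (0 - (-3)·3.9000) / (-5) = -2.3400
Iteration 3:
  x = (10 - (1)·-2.3400) / (3) = 4.1133
  y = (0 - (-3)·4.1133) / (-5) = -2.4680

-2.4680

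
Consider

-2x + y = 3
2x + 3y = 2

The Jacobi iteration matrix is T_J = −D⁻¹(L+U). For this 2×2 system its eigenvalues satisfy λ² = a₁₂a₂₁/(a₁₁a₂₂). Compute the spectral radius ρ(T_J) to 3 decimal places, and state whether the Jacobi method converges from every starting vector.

0.577

a₁₂a₂₁/(a₁₁a₂₂) = (1)·(2) / ((-2)·(3)) = -0.333333
ρ = √|-0.333333| = √0.333333 = 0.577
ρ < 1, so Jacobi converges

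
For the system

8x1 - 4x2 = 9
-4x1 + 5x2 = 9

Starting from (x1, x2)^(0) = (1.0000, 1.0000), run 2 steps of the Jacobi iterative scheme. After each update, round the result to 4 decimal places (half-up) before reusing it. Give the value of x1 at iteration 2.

2.4250

Iteration 1:
  x1 = (9 - (-4)·1.0000) / (8) = 1.6250
  x2 = (9 - (-4)·1.0000) / (5) = 2.6000
Iteration 2:
  x1 = (9 - (-4)·2.6000) / (8) = 2.4250
  x2 = (9 - (-4)·1.6250) / (5) = 3.1000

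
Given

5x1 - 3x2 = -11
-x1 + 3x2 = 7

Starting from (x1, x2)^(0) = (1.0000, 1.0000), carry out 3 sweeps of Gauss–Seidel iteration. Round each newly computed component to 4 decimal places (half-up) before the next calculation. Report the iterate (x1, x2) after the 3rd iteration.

Iteration 1:
  x1 = (-11 - (-3)·1.0000) / (5) = -1.6000
  x2 = (7 - (-1)·-1.6000) / (3) = 1.8000
Iteration 2:
  x1 = (-11 - (-3)·1.8000) / (5) = -1.1200
  x2 = (7 - (-1)·-1.1200) / (3) = 1.9600
Iteration 3:
  x1 = (-11 - (-3)·1.9600) / (5) = -1.0240
  x2 = (7 - (-1)·-1.0240) / (3) = 1.9920

(-1.0240, 1.9920)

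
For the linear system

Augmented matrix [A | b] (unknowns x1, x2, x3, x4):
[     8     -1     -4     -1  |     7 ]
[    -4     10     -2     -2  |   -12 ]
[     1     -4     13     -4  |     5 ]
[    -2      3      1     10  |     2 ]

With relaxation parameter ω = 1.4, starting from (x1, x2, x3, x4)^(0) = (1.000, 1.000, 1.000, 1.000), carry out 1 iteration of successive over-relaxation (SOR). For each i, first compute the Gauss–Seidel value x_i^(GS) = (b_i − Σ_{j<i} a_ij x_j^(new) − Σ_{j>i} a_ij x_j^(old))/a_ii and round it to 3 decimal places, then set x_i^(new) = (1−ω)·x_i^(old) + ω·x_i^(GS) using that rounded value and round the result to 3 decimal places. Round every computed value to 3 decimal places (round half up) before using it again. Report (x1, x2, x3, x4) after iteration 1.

(1.875, -0.470, 0.164, 0.580)

Iteration 1:
  x1: GS value = (7 - (-1)·1.000 - (-4)·1.000 - (-1)·1.000) / (8) = 1.625;  x1 ← (1−ω)·1.000 + ω·1.625 = 1.875
  x2: GS value = (-12 - (-4)·1.875 - (-2)·1.000 - (-2)·1.000) / (10) = -0.050;  x2 ← (1−ω)·1.000 + ω·-0.050 = -0.470
  x3: GS value = (5 - (1)·1.875 - (-4)·-0.470 - (-4)·1.000) / (13) = 0.403;  x3 ← (1−ω)·1.000 + ω·0.403 = 0.164
  x4: GS value = (2 - (-2)·1.875 - (3)·-0.470 - (1)·0.164) / (10) = 0.700;  x4 ← (1−ω)·1.000 + ω·0.700 = 0.580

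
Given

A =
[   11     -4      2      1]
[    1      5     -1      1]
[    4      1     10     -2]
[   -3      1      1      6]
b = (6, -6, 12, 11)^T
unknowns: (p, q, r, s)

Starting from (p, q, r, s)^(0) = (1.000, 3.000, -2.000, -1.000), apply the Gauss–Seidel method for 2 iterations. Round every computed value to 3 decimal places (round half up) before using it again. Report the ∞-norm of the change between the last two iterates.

2.553

Iteration 1:
  p = (6 - (-4)·3.000 - (2)·-2.000 - (1)·-1.000) / (11) = 2.091
  q = (-6 - (1)·2.091 - (-1)·-2.000 - (1)·-1.000) / (5) = -1.818
  r = (12 - (4)·2.091 - (1)·-1.818 - (-2)·-1.000) / (10) = 0.345
  s = (11 - (-3)·2.091 - (1)·-1.818 - (1)·0.345) / (6) = 3.124
Iteration 2:
  p = (6 - (-4)·-1.818 - (2)·0.345 - (1)·3.124) / (11) = -0.462
  q = (-6 - (1)·-0.462 - (-1)·0.345 - (1)·3.124) / (5) = -1.663
  r = (12 - (4)·-0.462 - (1)·-1.663 - (-2)·3.124) / (10) = 2.176
  s = (11 - (-3)·-0.462 - (1)·-1.663 - (1)·2.176) / (6) = 1.517
Change: (-2.553, 0.155, 1.831, -1.607) → max |·| = 2.553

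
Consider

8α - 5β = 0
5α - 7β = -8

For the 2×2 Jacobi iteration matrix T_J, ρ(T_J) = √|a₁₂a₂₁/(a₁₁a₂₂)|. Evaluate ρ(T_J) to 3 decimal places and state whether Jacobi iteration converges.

0.668

a₁₂a₂₁/(a₁₁a₂₂) = (-5)·(5) / ((8)·(-7)) = 0.446429
ρ = √|0.446429| = √0.446429 = 0.668
ρ < 1, so Jacobi converges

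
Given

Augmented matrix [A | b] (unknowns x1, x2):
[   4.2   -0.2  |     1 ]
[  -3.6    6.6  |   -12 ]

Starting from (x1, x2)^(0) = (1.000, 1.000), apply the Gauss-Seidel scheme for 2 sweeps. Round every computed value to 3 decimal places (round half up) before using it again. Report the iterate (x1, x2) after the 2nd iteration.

Iteration 1:
  x1 = (1 - (-0.2)·1.000) / (4.2) = 0.286
  x2 = (-12 - (-3.6)·0.286) / (6.6) = -1.662
Iteration 2:
  x1 = (1 - (-0.2)·-1.662) / (4.2) = 0.159
  x2 = (-12 - (-3.6)·0.159) / (6.6) = -1.731

(0.159, -1.731)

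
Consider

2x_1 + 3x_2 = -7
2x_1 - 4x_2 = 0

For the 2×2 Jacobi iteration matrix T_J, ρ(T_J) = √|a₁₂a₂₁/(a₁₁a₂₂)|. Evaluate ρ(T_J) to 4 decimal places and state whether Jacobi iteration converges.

0.8660

a₁₂a₂₁/(a₁₁a₂₂) = (3)·(2) / ((2)·(-4)) = -0.750000
ρ = √|-0.750000| = √0.750000 = 0.8660
ρ < 1, so Jacobi converges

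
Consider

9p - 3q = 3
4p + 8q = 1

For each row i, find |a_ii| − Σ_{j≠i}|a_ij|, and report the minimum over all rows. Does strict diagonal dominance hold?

4

row 1: |9| − (3) = 6
row 2: |8| − (4) = 4
minimum over rows = 4 → strictly diagonally dominant (convergence guaranteed)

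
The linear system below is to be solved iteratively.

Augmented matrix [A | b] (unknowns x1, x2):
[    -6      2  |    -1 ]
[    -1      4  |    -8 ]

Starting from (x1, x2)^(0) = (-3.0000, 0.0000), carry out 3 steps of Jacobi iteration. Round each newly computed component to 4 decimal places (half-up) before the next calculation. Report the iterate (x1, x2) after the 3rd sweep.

Iteration 1:
  x1 = (-1 - (2)·0.0000) / (-6) = 0.1667
  x2 = (-8 - (-1)·-3.0000) / (4) = -2.7500
Iteration 2:
  x1 = (-1 - (2)·-2.7500) / (-6) = -0.7500
  x2 = (-8 - (-1)·0.1667) / (4) = -1.9583
Iteration 3:
  x1 = (-1 - (2)·-1.9583) / (-6) = -0.4861
  x2 = (-8 - (-1)·-0.7500) / (4) = -2.1875

(-0.4861, -2.1875)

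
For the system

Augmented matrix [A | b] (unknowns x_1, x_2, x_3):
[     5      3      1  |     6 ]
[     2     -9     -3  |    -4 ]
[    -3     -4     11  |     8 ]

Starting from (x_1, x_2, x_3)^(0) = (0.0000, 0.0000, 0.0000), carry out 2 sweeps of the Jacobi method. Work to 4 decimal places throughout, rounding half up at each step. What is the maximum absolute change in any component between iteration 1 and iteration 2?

0.4888

Iteration 1:
  x_1 = (6 - (3)·0.0000 - (1)·0.0000) / (5) = 1.2000
  x_2 = (-4 - (2)·0.0000 - (-3)·0.0000) / (-9) = 0.4444
  x_3 = (8 - (-3)·0.0000 - (-4)·0.0000) / (11) = 0.7273
Iteration 2:
  x_1 = (6 - (3)·0.4444 - (1)·0.7273) / (5) = 0.7879
  x_2 = (-4 - (2)·1.2000 - (-3)·0.7273) / (-9) = 0.4687
  x_3 = (8 - (-3)·1.2000 - (-4)·0.4444) / (11) = 1.2161
Change: (-0.4121, 0.0243, 0.4888) → max |·| = 0.4888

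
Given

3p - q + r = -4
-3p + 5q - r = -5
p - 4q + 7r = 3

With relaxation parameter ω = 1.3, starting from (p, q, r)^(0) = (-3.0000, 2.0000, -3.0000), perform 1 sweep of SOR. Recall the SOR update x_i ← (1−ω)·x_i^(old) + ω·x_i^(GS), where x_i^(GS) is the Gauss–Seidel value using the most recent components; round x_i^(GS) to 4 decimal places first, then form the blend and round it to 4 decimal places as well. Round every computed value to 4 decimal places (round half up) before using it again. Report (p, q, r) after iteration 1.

(1.3333, -1.6400, -0.0087)

Iteration 1:
  p: GS value = (-4 - (-1)·2.0000 - (1)·-3.0000) / (3) = 0.3333;  p ← (1−ω)·-3.0000 + ω·0.3333 = 1.3333
  q: GS value = (-5 - (-3)·1.3333 - (-1)·-3.0000) / (5) = -0.8000;  q ← (1−ω)·2.0000 + ω·-0.8000 = -1.6400
  r: GS value = (3 - (1)·1.3333 - (-4)·-1.6400) / (7) = -0.6990;  r ← (1−ω)·-3.0000 + ω·-0.6990 = -0.0087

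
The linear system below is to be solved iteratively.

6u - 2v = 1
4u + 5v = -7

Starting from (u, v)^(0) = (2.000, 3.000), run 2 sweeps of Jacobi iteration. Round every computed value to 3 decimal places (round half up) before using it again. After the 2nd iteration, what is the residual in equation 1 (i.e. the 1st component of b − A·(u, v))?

Iteration 1:
  u = (1 - (-2)·3.000) / (6) = 1.167
  v = (-7 - (4)·2.000) / (5) = -3.000
Iteration 2:
  u = (1 - (-2)·-3.000) / (6) = -0.833
  v = (-7 - (4)·1.167) / (5) = -2.334
Residual b − A·x = (1.330, 8.002)

1.330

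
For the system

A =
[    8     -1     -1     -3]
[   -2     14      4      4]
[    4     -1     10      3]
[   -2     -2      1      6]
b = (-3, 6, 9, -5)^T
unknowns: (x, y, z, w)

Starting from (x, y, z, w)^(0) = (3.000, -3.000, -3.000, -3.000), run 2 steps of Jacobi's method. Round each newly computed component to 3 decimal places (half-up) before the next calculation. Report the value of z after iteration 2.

2.157

Iteration 1:
  x = (-3 - (-1)·-3.000 - (-1)·-3.000 - (-3)·-3.000) / (8) = -2.250
  y = (6 - (-2)·3.000 - (4)·-3.000 - (4)·-3.000) / (14) = 2.571
  z = (9 - (4)·3.000 - (-1)·-3.000 - (3)·-3.000) / (10) = 0.300
  w = (-5 - (-2)·3.000 - (-2)·-3.000 - (1)·-3.000) / (6) = -0.333
Iteration 2:
  x = (-3 - (-1)·2.571 - (-1)·0.300 - (-3)·-0.333) / (8) = -0.141
  y = (6 - (-2)·-2.250 - (4)·0.300 - (4)·-0.333) / (14) = 0.117
  z = (9 - (4)·-2.250 - (-1)·2.571 - (3)·-0.333) / (10) = 2.157
  w = (-5 - (-2)·-2.250 - (-2)·2.571 - (1)·0.300) / (6) = -0.776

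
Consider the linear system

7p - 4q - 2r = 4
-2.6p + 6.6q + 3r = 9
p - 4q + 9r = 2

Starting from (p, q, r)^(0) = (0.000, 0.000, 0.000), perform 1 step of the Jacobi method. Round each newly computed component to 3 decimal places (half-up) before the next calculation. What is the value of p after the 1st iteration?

0.571

Iteration 1:
  p = (4 - (-4)·0.000 - (-2)·0.000) / (7) = 0.571
  q = (9 - (-2.6)·0.000 - (3)·0.000) / (6.6) = 1.364
  r = (2 - (1)·0.000 - (-4)·0.000) / (9) = 0.222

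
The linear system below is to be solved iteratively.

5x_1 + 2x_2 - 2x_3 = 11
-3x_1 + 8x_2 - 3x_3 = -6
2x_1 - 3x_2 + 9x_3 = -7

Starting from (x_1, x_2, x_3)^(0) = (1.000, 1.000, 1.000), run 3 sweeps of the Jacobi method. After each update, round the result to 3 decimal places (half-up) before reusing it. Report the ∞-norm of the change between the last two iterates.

Iteration 1:
  x_1 = (11 - (2)·1.000 - (-2)·1.000) / (5) = 2.200
  x_2 = (-6 - (-3)·1.000 - (-3)·1.000) / (8) = 0.000
  x_3 = (-7 - (2)·1.000 - (-3)·1.000) / (9) = -0.667
Iteration 2:
  x_1 = (11 - (2)·0.000 - (-2)·-0.667) / (5) = 1.933
  x_2 = (-6 - (-3)·2.200 - (-3)·-0.667) / (8) = -0.175
  x_3 = (-7 - (2)·2.200 - (-3)·0.000) / (9) = -1.267
Iteration 3:
  x_1 = (11 - (2)·-0.175 - (-2)·-1.267) / (5) = 1.763
  x_2 = (-6 - (-3)·1.933 - (-3)·-1.267) / (8) = -0.500
  x_3 = (-7 - (2)·1.933 - (-3)·-0.175) / (9) = -1.266
Change: (-0.170, -0.325, 0.001) → max |·| = 0.325

0.325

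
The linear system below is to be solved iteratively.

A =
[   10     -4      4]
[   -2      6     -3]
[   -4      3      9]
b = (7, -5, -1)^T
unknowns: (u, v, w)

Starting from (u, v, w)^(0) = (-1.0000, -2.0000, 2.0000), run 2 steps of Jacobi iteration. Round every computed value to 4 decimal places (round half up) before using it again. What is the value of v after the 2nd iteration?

Iteration 1:
  u = (7 - (-4)·-2.0000 - (4)·2.0000) / (10) = -0.9000
  v = (-5 - (-2)·-1.0000 - (-3)·2.0000) / (6) = -0.1667
  w = (-1 - (-4)·-1.0000 - (3)·-2.0000) / (9) = 0.1111
Iteration 2:
  u = (7 - (-4)·-0.1667 - (4)·0.1111) / (10) = 0.5889
  v = (-5 - (-2)·-0.9000 - (-3)·0.1111) / (6) = -1.0778
  w = (-1 - (-4)·-0.9000 - (3)·-0.1667) / (9) = -0.4555

-1.0778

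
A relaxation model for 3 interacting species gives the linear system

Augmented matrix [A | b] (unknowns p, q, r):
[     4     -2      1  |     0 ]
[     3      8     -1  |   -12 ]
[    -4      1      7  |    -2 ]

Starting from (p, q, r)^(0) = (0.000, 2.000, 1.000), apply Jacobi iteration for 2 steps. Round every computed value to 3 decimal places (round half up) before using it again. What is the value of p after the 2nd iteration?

-0.545

Iteration 1:
  p = (0 - (-2)·2.000 - (1)·1.000) / (4) = 0.750
  q = (-12 - (3)·0.000 - (-1)·1.000) / (8) = -1.375
  r = (-2 - (-4)·0.000 - (1)·2.000) / (7) = -0.571
Iteration 2:
  p = (0 - (-2)·-1.375 - (1)·-0.571) / (4) = -0.545
  q = (-12 - (3)·0.750 - (-1)·-0.571) / (8) = -1.853
  r = (-2 - (-4)·0.750 - (1)·-1.375) / (7) = 0.339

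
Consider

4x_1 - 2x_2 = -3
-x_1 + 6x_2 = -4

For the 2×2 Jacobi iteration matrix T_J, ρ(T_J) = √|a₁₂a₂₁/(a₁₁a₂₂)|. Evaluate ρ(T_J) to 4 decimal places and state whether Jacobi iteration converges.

0.2887

a₁₂a₂₁/(a₁₁a₂₂) = (-2)·(-1) / ((4)·(6)) = 0.083333
ρ = √|0.083333| = √0.083333 = 0.2887
ρ < 1, so Jacobi converges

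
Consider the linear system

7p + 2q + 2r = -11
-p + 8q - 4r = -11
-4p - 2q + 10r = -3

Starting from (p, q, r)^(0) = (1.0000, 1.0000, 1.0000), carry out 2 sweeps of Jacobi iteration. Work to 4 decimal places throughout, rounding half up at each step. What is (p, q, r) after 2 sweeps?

(-1.4429, -1.4929, -1.3072)

Iteration 1:
  p = (-11 - (2)·1.0000 - (2)·1.0000) / (7) = -2.1429
  q = (-11 - (-1)·1.0000 - (-4)·1.0000) / (8) = -0.7500
  r = (-3 - (-4)·1.0000 - (-2)·1.0000) / (10) = 0.3000
Iteration 2:
  p = (-11 - (2)·-0.7500 - (2)·0.3000) / (7) = -1.4429
  q = (-11 - (-1)·-2.1429 - (-4)·0.3000) / (8) = -1.4929
  r = (-3 - (-4)·-2.1429 - (-2)·-0.7500) / (10) = -1.3072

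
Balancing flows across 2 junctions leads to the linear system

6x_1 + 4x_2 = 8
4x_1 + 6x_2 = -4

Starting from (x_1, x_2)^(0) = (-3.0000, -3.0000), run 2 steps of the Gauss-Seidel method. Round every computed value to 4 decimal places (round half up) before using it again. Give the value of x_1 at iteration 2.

3.2593

Iteration 1:
  x_1 = (8 - (4)·-3.0000) / (6) = 3.3333
  x_2 = (-4 - (4)·3.3333) / (6) = -2.8889
Iteration 2:
  x_1 = (8 - (4)·-2.8889) / (6) = 3.2593
  x_2 = (-4 - (4)·3.2593) / (6) = -2.8395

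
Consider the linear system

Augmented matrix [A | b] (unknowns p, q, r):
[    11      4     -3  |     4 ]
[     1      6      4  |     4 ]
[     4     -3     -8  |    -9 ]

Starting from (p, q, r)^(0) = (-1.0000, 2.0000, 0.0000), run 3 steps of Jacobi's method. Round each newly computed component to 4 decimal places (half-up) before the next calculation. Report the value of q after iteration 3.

Iteration 1:
  p = (4 - (4)·2.0000 - (-3)·0.0000) / (11) = -0.3636
  q = (4 - (1)·-1.0000 - (4)·0.0000) / (6) = 0.8333
  r = (-9 - (4)·-1.0000 - (-3)·2.0000) / (-8) = -0.1250
Iteration 2:
  p = (4 - (4)·0.8333 - (-3)·-0.1250) / (11) = 0.0265
  q = (4 - (1)·-0.3636 - (4)·-0.1250) / (6) = 0.8106
  r = (-9 - (4)·-0.3636 - (-3)·0.8333) / (-8) = 0.6307
Iteration 3:
  p = (4 - (4)·0.8106 - (-3)·0.6307) / (11) = 0.2409
  q = (4 - (1)·0.0265 - (4)·0.6307) / (6) = 0.2418
  r = (-9 - (4)·0.0265 - (-3)·0.8106) / (-8) = 0.8343

0.2418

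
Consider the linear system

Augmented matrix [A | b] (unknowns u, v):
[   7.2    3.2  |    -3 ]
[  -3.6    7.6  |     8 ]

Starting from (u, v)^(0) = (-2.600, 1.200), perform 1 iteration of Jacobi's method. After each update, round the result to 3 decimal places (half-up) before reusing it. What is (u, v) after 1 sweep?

(-0.950, -0.179)

Iteration 1:
  u = (-3 - (3.2)·1.200) / (7.2) = -0.950
  v = (8 - (-3.6)·-2.600) / (7.6) = -0.179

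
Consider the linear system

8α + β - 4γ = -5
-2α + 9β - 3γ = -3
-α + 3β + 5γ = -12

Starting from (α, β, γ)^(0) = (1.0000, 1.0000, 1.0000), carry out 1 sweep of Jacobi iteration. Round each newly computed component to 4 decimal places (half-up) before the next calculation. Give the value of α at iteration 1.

Iteration 1:
  α = (-5 - (1)·1.0000 - (-4)·1.0000) / (8) = -0.2500
  β = (-3 - (-2)·1.0000 - (-3)·1.0000) / (9) = 0.2222
  γ = (-12 - (-1)·1.0000 - (3)·1.0000) / (5) = -2.8000

-0.2500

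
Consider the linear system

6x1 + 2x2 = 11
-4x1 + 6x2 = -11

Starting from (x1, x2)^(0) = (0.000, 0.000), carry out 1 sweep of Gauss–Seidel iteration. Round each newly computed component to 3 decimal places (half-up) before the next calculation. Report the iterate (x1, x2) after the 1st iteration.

(1.833, -0.611)

Iteration 1:
  x1 = (11 - (2)·0.000) / (6) = 1.833
  x2 = (-11 - (-4)·1.833) / (6) = -0.611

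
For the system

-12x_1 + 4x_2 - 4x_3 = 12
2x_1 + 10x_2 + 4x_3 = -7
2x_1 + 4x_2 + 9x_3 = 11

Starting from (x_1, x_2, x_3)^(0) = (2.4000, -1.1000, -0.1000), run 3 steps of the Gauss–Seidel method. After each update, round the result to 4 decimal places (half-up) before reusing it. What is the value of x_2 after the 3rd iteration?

-1.1176

Iteration 1:
  x_1 = (12 - (4)·-1.1000 - (-4)·-0.1000) / (-12) = -1.3333
  x_2 = (-7 - (2)·-1.3333 - (4)·-0.1000) / (10) = -0.3933
  x_3 = (11 - (2)·-1.3333 - (4)·-0.3933) / (9) = 1.6933
Iteration 2:
  x_1 = (12 - (4)·-0.3933 - (-4)·1.6933) / (-12) = -1.6955
  x_2 = (-7 - (2)·-1.6955 - (4)·1.6933) / (10) = -1.0382
  x_3 = (11 - (2)·-1.6955 - (4)·-1.0382) / (9) = 2.0604
Iteration 3:
  x_1 = (12 - (4)·-1.0382 - (-4)·2.0604) / (-12) = -2.0329
  x_2 = (-7 - (2)·-2.0329 - (4)·2.0604) / (10) = -1.1176
  x_3 = (11 - (2)·-2.0329 - (4)·-1.1176) / (9) = 2.1707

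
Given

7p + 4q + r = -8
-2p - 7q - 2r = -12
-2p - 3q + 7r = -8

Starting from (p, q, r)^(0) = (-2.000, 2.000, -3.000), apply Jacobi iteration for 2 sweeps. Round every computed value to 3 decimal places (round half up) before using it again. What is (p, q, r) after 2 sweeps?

Iteration 1:
  p = (-8 - (4)·2.000 - (1)·-3.000) / (7) = -1.857
  q = (-12 - (-2)·-2.000 - (-2)·-3.000) / (-7) = 3.143
  r = (-8 - (-2)·-2.000 - (-3)·2.000) / (7) = -0.857
Iteration 2:
  p = (-8 - (4)·3.143 - (1)·-0.857) / (7) = -2.816
  q = (-12 - (-2)·-1.857 - (-2)·-0.857) / (-7) = 2.490
  r = (-8 - (-2)·-1.857 - (-3)·3.143) / (7) = -0.326

(-2.816, 2.490, -0.326)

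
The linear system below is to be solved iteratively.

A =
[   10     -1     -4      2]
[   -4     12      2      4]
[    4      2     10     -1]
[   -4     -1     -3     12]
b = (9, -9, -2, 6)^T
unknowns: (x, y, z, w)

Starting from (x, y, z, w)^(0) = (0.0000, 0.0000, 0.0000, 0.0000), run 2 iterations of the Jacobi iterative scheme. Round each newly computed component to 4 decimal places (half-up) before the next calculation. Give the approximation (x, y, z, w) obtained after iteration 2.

(0.6450, -0.5833, -0.3600, 0.6875)

Iteration 1:
  x = (9 - (-1)·0.0000 - (-4)·0.0000 - (2)·0.0000) / (10) = 0.9000
  y = (-9 - (-4)·0.0000 - (2)·0.0000 - (4)·0.0000) / (12) = -0.7500
  z = (-2 - (4)·0.0000 - (2)·0.0000 - (-1)·0.0000) / (10) = -0.2000
  w = (6 - (-4)·0.0000 - (-1)·0.0000 - (-3)·0.0000) / (12) = 0.5000
Iteration 2:
  x = (9 - (-1)·-0.7500 - (-4)·-0.2000 - (2)·0.5000) / (10) = 0.6450
  y = (-9 - (-4)·0.9000 - (2)·-0.2000 - (4)·0.5000) / (12) = -0.5833
  z = (-2 - (4)·0.9000 - (2)·-0.7500 - (-1)·0.5000) / (10) = -0.3600
  w = (6 - (-4)·0.9000 - (-1)·-0.7500 - (-3)·-0.2000) / (12) = 0.6875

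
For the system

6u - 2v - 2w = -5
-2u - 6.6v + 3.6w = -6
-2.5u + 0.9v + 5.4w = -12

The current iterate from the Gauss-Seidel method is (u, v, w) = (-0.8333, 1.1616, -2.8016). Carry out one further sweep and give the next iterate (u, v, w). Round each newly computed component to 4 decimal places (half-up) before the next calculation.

One sweep:
  u = (-5 - (-2)·1.1616 - (-2)·-2.8016) / (6) = -1.3800
  v = (-6 - (-2)·-1.3800 - (3.6)·-2.8016) / (-6.6) = -0.2009
  w = (-12 - (-2.5)·-1.3800 - (0.9)·-0.2009) / (5.4) = -2.8276

(-1.3800, -0.2009, -2.8276)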